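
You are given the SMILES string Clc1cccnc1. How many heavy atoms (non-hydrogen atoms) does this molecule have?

7

Every atom symbol written in the SMILES (organic subset) is one heavy atom; implicit H are not written.
Heavy atoms by element → C:5, Cl:1, N:1.
Total: 7.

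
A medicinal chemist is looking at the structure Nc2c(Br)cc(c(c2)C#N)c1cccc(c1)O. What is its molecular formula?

C13H9BrN2O

Walk through each heavy atom and fill implicit hydrogens from standard valence (C 4, N 3, O 2, S 2, halogen 1); for lowercase aromatic atoms, an aromatic c carries 1 H when it has two neighbours and 0 H with three, and aromatic n carries 0 H:
  atom 1: N, bond orders sum to 1 (valence 3) → 2 H
  atom 2: aromatic c, 3 neighbours → 0 H
  atom 3: aromatic c, 3 neighbours → 0 H
  atom 4: Br (halogen, monovalent) → 0 H
  atom 5: aromatic c, 2 neighbours → 1 H
  atom 6: aromatic c, 3 neighbours → 0 H
  atom 7: aromatic c, 3 neighbours → 0 H
  atom 8: aromatic c, 2 neighbours → 1 H
  atom 9: C, bond orders sum to 4 (valence 4) → 0 H
  atom 10: N, bond orders sum to 3 (valence 3) → 0 H
  atom 11: aromatic c, 3 neighbours → 0 H
  atom 12: aromatic c, 2 neighbours → 1 H
  atom 13: aromatic c, 2 neighbours → 1 H
  atom 14: aromatic c, 2 neighbours → 1 H
  atom 15: aromatic c, 3 neighbours → 0 H
  atom 16: aromatic c, 2 neighbours → 1 H
  atom 17: O, bond orders sum to 1 (valence 2) → 1 H
Totals → C:13, H:9, Br:1, N:2, O:1.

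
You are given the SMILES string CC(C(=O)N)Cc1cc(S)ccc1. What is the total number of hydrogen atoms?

13

Walk through each heavy atom and fill implicit hydrogens from standard valence (C 4, N 3, O 2, S 2, halogen 1); for lowercase aromatic atoms, an aromatic c carries 1 H when it has two neighbours and 0 H with three, and aromatic n carries 0 H:
  atom 1: C, bond orders sum to 1 (valence 4) → 3 H
  atom 2: C, bond orders sum to 3 (valence 4) → 1 H
  atom 3: C, bond orders sum to 4 (valence 4) → 0 H
  atom 4: O, bond orders sum to 2 (valence 2) → 0 H
  atom 5: N, bond orders sum to 1 (valence 3) → 2 H
  atom 6: C, bond orders sum to 2 (valence 4) → 2 H
  atom 7: aromatic c, 3 neighbours → 0 H
  atom 8: aromatic c, 2 neighbours → 1 H
  atom 9: aromatic c, 3 neighbours → 0 H
  atom 10: S, bond orders sum to 1 (valence 2) → 1 H
  atom 11: aromatic c, 2 neighbours → 1 H
  atom 12: aromatic c, 2 neighbours → 1 H
  atom 13: aromatic c, 2 neighbours → 1 H
Total hydrogens: 13.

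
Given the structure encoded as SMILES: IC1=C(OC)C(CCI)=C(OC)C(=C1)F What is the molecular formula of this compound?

Walk through each heavy atom and fill implicit hydrogens from standard valence (C 4, N 3, O 2, S 2, halogen 1):
  atom 1: I (halogen, monovalent) → 0 H
  atom 2: C, bond orders sum to 4 (valence 4) → 0 H
  atom 3: C, bond orders sum to 4 (valence 4) → 0 H
  atom 4: O, bond orders sum to 2 (valence 2) → 0 H
  atom 5: C, bond orders sum to 1 (valence 4) → 3 H
  atom 6: C, bond orders sum to 4 (valence 4) → 0 H
  atom 7: C, bond orders sum to 2 (valence 4) → 2 H
  atom 8: C, bond orders sum to 2 (valence 4) → 2 H
  atom 9: I (halogen, monovalent) → 0 H
  atom 10: C, bond orders sum to 4 (valence 4) → 0 H
  atom 11: O, bond orders sum to 2 (valence 2) → 0 H
  atom 12: C, bond orders sum to 1 (valence 4) → 3 H
  atom 13: C, bond orders sum to 4 (valence 4) → 0 H
  atom 14: C, bond orders sum to 3 (valence 4) → 1 H
  atom 15: F (halogen, monovalent) → 0 H
Totals → C:10, H:11, F:1, I:2, O:2.

C10H11FI2O2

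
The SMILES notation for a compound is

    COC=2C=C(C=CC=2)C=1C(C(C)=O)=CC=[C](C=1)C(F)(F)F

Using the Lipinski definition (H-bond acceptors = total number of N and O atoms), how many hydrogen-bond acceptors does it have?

2

N atoms: 0; O atoms: 2.
Lipinski HBA = 0 + 2 = 2.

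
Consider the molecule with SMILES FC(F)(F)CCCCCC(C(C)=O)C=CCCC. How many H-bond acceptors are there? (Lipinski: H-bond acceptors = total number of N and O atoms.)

N atoms: 0; O atoms: 1.
Lipinski HBA = 0 + 1 = 1.

1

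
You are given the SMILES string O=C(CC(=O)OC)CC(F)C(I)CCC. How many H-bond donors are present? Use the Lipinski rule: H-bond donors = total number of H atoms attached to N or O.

Donors: find every N or O and count the H atoms it carries.
  atom 1 (O): bond orders sum to 2 → 0 H
  atom 5 (O): bond orders sum to 2 → 0 H
  atom 6 (O): bond orders sum to 2 → 0 H
Lipinski HBD = 0.

0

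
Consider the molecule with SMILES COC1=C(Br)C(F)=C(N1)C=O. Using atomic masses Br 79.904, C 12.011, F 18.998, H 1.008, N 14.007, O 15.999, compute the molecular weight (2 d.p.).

222.01 g/mol

First, the molecular formula is C6H5BrFNO2 (counting implicit H from valence).
  Br: 1 × 79.904 = 79.904
  C: 6 × 12.011 = 72.066
  F: 1 × 18.998 = 18.998
  H: 5 × 1.008 = 5.040
  N: 1 × 14.007 = 14.007
  O: 2 × 15.999 = 31.998
Sum: 1×79.904 + 6×12.011 + 1×18.998 + 5×1.008 + 1×14.007 + 2×15.999 = 222.013 → 222.01 g/mol.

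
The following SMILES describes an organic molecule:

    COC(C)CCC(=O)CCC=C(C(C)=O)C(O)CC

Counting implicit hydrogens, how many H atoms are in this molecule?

Walk through each heavy atom and fill implicit hydrogens from standard valence (C 4, N 3, O 2, S 2, halogen 1):
  atom 1: C, bond orders sum to 1 (valence 4) → 3 H
  atom 2: O, bond orders sum to 2 (valence 2) → 0 H
  atom 3: C, bond orders sum to 3 (valence 4) → 1 H
  atom 4: C, bond orders sum to 1 (valence 4) → 3 H
  atom 5: C, bond orders sum to 2 (valence 4) → 2 H
  atom 6: C, bond orders sum to 2 (valence 4) → 2 H
  atom 7: C, bond orders sum to 4 (valence 4) → 0 H
  atom 8: O, bond orders sum to 2 (valence 2) → 0 H
  atom 9: C, bond orders sum to 2 (valence 4) → 2 H
  atom 10: C, bond orders sum to 2 (valence 4) → 2 H
  atom 11: C, bond orders sum to 3 (valence 4) → 1 H
  atom 12: C, bond orders sum to 4 (valence 4) → 0 H
  atom 13: C, bond orders sum to 4 (valence 4) → 0 H
  atom 14: C, bond orders sum to 1 (valence 4) → 3 H
  atom 15: O, bond orders sum to 2 (valence 2) → 0 H
  atom 16: C, bond orders sum to 3 (valence 4) → 1 H
  atom 17: O, bond orders sum to 1 (valence 2) → 1 H
  atom 18: C, bond orders sum to 2 (valence 4) → 2 H
  atom 19: C, bond orders sum to 1 (valence 4) → 3 H
Total hydrogens: 26.

26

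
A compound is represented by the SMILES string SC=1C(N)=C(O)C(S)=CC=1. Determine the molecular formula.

Walk through each heavy atom and fill implicit hydrogens from standard valence (C 4, N 3, O 2, S 2, halogen 1):
  atom 1: S, bond orders sum to 1 (valence 2) → 1 H
  atom 2: C, bond orders sum to 4 (valence 4) → 0 H
  atom 3: C, bond orders sum to 4 (valence 4) → 0 H
  atom 4: N, bond orders sum to 1 (valence 3) → 2 H
  atom 5: C, bond orders sum to 4 (valence 4) → 0 H
  atom 6: O, bond orders sum to 1 (valence 2) → 1 H
  atom 7: C, bond orders sum to 4 (valence 4) → 0 H
  atom 8: S, bond orders sum to 1 (valence 2) → 1 H
  atom 9: C, bond orders sum to 3 (valence 4) → 1 H
  atom 10: C, bond orders sum to 3 (valence 4) → 1 H
Totals → C:6, H:7, N:1, O:1, S:2.

C6H7NOS2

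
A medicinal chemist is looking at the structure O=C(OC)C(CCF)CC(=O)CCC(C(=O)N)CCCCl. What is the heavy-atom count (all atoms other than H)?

Every atom symbol written in the SMILES (organic subset) is one heavy atom; implicit H are not written.
Heavy atoms by element → C:14, Cl:1, F:1, N:1, O:4.
Total: 21.

21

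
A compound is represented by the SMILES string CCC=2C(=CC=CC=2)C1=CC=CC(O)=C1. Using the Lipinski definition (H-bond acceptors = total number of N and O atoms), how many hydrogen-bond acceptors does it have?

1

N atoms: 0; O atoms: 1.
Lipinski HBA = 0 + 1 = 1.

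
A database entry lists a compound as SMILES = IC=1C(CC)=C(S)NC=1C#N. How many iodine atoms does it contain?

1

Scan the SMILES for I atoms (remember two-letter symbols like Cl and Br are single atoms).
Iodine count: 1.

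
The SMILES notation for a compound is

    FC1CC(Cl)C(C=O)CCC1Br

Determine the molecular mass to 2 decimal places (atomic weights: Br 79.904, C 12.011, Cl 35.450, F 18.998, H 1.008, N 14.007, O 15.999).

First, the molecular formula is C8H11BrClFO (counting implicit H from valence).
  Br: 1 × 79.904 = 79.904
  C: 8 × 12.011 = 96.088
  Cl: 1 × 35.450 = 35.450
  F: 1 × 18.998 = 18.998
  H: 11 × 1.008 = 11.088
  O: 1 × 15.999 = 15.999
Sum: 1×79.904 + 8×12.011 + 1×35.450 + 1×18.998 + 11×1.008 + 1×15.999 = 257.527 → 257.53 g/mol.

257.53 g/mol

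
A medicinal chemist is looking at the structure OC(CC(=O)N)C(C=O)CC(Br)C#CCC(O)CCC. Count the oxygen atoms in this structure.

4

Scan the SMILES for O atoms (remember two-letter symbols like Cl and Br are single atoms).
Oxygen count: 4.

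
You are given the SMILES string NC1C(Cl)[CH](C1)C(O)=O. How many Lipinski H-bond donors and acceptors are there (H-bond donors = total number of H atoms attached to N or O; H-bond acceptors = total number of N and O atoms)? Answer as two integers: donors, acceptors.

3, 3

Donors: find every N or O and count the H atoms it carries.
  atom 1 (N): bond orders sum to 1 → 2 H
  atom 8 (O): bond orders sum to 1 → 1 H
  atom 9 (O): bond orders sum to 2 → 0 H
Lipinski HBD = 3.
Acceptors: N atoms = 1, O atoms = 2 → HBA = 3.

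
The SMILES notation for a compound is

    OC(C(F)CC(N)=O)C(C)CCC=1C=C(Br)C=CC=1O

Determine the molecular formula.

Walk through each heavy atom and fill implicit hydrogens from standard valence (C 4, N 3, O 2, S 2, halogen 1):
  atom 1: O, bond orders sum to 1 (valence 2) → 1 H
  atom 2: C, bond orders sum to 3 (valence 4) → 1 H
  atom 3: C, bond orders sum to 3 (valence 4) → 1 H
  atom 4: F (halogen, monovalent) → 0 H
  atom 5: C, bond orders sum to 2 (valence 4) → 2 H
  atom 6: C, bond orders sum to 4 (valence 4) → 0 H
  atom 7: N, bond orders sum to 1 (valence 3) → 2 H
  atom 8: O, bond orders sum to 2 (valence 2) → 0 H
  atom 9: C, bond orders sum to 3 (valence 4) → 1 H
  atom 10: C, bond orders sum to 1 (valence 4) → 3 H
  atom 11: C, bond orders sum to 2 (valence 4) → 2 H
  atom 12: C, bond orders sum to 2 (valence 4) → 2 H
  atom 13: C, bond orders sum to 4 (valence 4) → 0 H
  atom 14: C, bond orders sum to 3 (valence 4) → 1 H
  atom 15: C, bond orders sum to 4 (valence 4) → 0 H
  atom 16: Br (halogen, monovalent) → 0 H
  atom 17: C, bond orders sum to 3 (valence 4) → 1 H
  atom 18: C, bond orders sum to 3 (valence 4) → 1 H
  atom 19: C, bond orders sum to 4 (valence 4) → 0 H
  atom 20: O, bond orders sum to 1 (valence 2) → 1 H
Totals → C:14, H:19, Br:1, F:1, N:1, O:3.
In Hill order: C14H19BrFNO3.

C14H19BrFNO3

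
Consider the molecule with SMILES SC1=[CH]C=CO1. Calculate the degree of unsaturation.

3

Degree of unsaturation = (number of rings) + (number of π bonds).
Ring closures in the SMILES: 1.
π bonds: 2 double bonds (each 1 DoU) → 2 DoU from unsaturation.
Total DoU = 1 + 2 = 3.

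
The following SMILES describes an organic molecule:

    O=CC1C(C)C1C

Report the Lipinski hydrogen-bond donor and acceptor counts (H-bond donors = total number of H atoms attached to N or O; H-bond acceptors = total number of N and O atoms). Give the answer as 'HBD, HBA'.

0, 1

Donors: find every N or O and count the H atoms it carries.
  atom 1 (O): bond orders sum to 2 → 0 H
Lipinski HBD = 0.
Acceptors: N atoms = 0, O atoms = 1 → HBA = 1.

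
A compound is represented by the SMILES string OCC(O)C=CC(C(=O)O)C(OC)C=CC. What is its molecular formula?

Walk through each heavy atom and fill implicit hydrogens from standard valence (C 4, N 3, O 2, S 2, halogen 1):
  atom 1: O, bond orders sum to 1 (valence 2) → 1 H
  atom 2: C, bond orders sum to 2 (valence 4) → 2 H
  atom 3: C, bond orders sum to 3 (valence 4) → 1 H
  atom 4: O, bond orders sum to 1 (valence 2) → 1 H
  atom 5: C, bond orders sum to 3 (valence 4) → 1 H
  atom 6: C, bond orders sum to 3 (valence 4) → 1 H
  atom 7: C, bond orders sum to 3 (valence 4) → 1 H
  atom 8: C, bond orders sum to 4 (valence 4) → 0 H
  atom 9: O, bond orders sum to 2 (valence 2) → 0 H
  atom 10: O, bond orders sum to 1 (valence 2) → 1 H
  atom 11: C, bond orders sum to 3 (valence 4) → 1 H
  atom 12: O, bond orders sum to 2 (valence 2) → 0 H
  atom 13: C, bond orders sum to 1 (valence 4) → 3 H
  atom 14: C, bond orders sum to 3 (valence 4) → 1 H
  atom 15: C, bond orders sum to 3 (valence 4) → 1 H
  atom 16: C, bond orders sum to 1 (valence 4) → 3 H
Totals → C:11, H:18, O:5.
In Hill order: C11H18O5.

C11H18O5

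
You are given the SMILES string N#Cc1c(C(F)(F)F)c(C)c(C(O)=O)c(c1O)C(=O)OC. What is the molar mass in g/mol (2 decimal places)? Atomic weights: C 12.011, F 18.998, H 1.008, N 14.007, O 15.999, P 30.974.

First, the molecular formula is C12H8F3NO5 (counting implicit H from valence).
  C: 12 × 12.011 = 144.132
  F: 3 × 18.998 = 56.994
  H: 8 × 1.008 = 8.064
  N: 1 × 14.007 = 14.007
  O: 5 × 15.999 = 79.995
Sum: 12×12.011 + 3×18.998 + 8×1.008 + 1×14.007 + 5×15.999 = 303.192 → 303.19 g/mol.

303.19 g/mol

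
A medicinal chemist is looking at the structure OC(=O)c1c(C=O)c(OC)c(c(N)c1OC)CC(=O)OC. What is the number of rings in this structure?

In SMILES, each pair of matching ring-closure digits denotes one ring-closing bond; the number of such bonds equals the number of independent rings.
Ring-closure bonds here: 1.

1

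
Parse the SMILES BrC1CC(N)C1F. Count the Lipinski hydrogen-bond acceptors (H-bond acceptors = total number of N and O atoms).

1

N atoms: 1; O atoms: 0.
Lipinski HBA = 1 + 0 = 1.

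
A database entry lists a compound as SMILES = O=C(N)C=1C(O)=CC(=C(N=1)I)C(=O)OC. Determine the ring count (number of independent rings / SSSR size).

In SMILES, each pair of matching ring-closure digits denotes one ring-closing bond; the number of such bonds equals the number of independent rings.
Ring-closure bonds here: 1.

1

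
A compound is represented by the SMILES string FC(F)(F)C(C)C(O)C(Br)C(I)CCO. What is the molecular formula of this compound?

C8H13BrF3IO2

Walk through each heavy atom and fill implicit hydrogens from standard valence (C 4, N 3, O 2, S 2, halogen 1):
  atom 1: F (halogen, monovalent) → 0 H
  atom 2: C, bond orders sum to 4 (valence 4) → 0 H
  atom 3: F (halogen, monovalent) → 0 H
  atom 4: F (halogen, monovalent) → 0 H
  atom 5: C, bond orders sum to 3 (valence 4) → 1 H
  atom 6: C, bond orders sum to 1 (valence 4) → 3 H
  atom 7: C, bond orders sum to 3 (valence 4) → 1 H
  atom 8: O, bond orders sum to 1 (valence 2) → 1 H
  atom 9: C, bond orders sum to 3 (valence 4) → 1 H
  atom 10: Br (halogen, monovalent) → 0 H
  atom 11: C, bond orders sum to 3 (valence 4) → 1 H
  atom 12: I (halogen, monovalent) → 0 H
  atom 13: C, bond orders sum to 2 (valence 4) → 2 H
  atom 14: C, bond orders sum to 2 (valence 4) → 2 H
  atom 15: O, bond orders sum to 1 (valence 2) → 1 H
Totals → C:8, H:13, Br:1, F:3, I:1, O:2.
In Hill order: C8H13BrF3IO2.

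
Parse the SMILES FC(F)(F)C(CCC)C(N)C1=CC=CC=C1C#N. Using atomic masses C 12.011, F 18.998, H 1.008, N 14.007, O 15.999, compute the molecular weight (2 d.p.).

First, the molecular formula is C13H15F3N2 (counting implicit H from valence).
  C: 13 × 12.011 = 156.143
  F: 3 × 18.998 = 56.994
  H: 15 × 1.008 = 15.120
  N: 2 × 14.007 = 28.014
Sum: 13×12.011 + 3×18.998 + 15×1.008 + 2×14.007 = 256.271 → 256.27 g/mol.

256.27 g/mol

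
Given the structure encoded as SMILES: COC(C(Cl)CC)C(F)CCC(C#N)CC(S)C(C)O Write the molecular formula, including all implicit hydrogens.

Walk through each heavy atom and fill implicit hydrogens from standard valence (C 4, N 3, O 2, S 2, halogen 1):
  atom 1: C, bond orders sum to 1 (valence 4) → 3 H
  atom 2: O, bond orders sum to 2 (valence 2) → 0 H
  atom 3: C, bond orders sum to 3 (valence 4) → 1 H
  atom 4: C, bond orders sum to 3 (valence 4) → 1 H
  atom 5: Cl (halogen, monovalent) → 0 H
  atom 6: C, bond orders sum to 2 (valence 4) → 2 H
  atom 7: C, bond orders sum to 1 (valence 4) → 3 H
  atom 8: C, bond orders sum to 3 (valence 4) → 1 H
  atom 9: F (halogen, monovalent) → 0 H
  atom 10: C, bond orders sum to 2 (valence 4) → 2 H
  atom 11: C, bond orders sum to 2 (valence 4) → 2 H
  atom 12: C, bond orders sum to 3 (valence 4) → 1 H
  atom 13: C, bond orders sum to 4 (valence 4) → 0 H
  atom 14: N, bond orders sum to 3 (valence 3) → 0 H
  atom 15: C, bond orders sum to 2 (valence 4) → 2 H
  atom 16: C, bond orders sum to 3 (valence 4) → 1 H
  atom 17: S, bond orders sum to 1 (valence 2) → 1 H
  atom 18: C, bond orders sum to 3 (valence 4) → 1 H
  atom 19: C, bond orders sum to 1 (valence 4) → 3 H
  atom 20: O, bond orders sum to 1 (valence 2) → 1 H
Totals → C:14, H:25, Cl:1, F:1, N:1, O:2, S:1.
In Hill order: C14H25ClFNO2S.

C14H25ClFNO2S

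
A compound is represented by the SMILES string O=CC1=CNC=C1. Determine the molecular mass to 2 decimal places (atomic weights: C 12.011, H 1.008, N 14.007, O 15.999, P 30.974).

95.10 g/mol

First, the molecular formula is C5H5NO (counting implicit H from valence).
  C: 5 × 12.011 = 60.055
  H: 5 × 1.008 = 5.040
  N: 1 × 14.007 = 14.007
  O: 1 × 15.999 = 15.999
Sum: 5×12.011 + 5×1.008 + 1×14.007 + 1×15.999 = 95.101 → 95.10 g/mol.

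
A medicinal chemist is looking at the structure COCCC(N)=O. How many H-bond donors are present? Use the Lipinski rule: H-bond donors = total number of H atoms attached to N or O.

Donors: find every N or O and count the H atoms it carries.
  atom 2 (O): bond orders sum to 2 → 0 H
  atom 6 (N): bond orders sum to 1 → 2 H
  atom 7 (O): bond orders sum to 2 → 0 H
Lipinski HBD = 2.

2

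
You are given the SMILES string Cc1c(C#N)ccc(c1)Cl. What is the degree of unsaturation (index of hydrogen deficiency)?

6

Molecular formula: C8H6ClN.
DoU = (2C + 2 + N − H − X) / 2, where X is the halogen count and O/S are ignored.
    = (2·8 + 2 + 1 − 6 − 1) / 2 = 12 / 2 = 6.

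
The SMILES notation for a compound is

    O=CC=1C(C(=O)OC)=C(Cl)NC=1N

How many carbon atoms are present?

Count every carbon token in the SMILES (each C, including those in ring-closure positions and inside branches).
Carbon count: 7.

7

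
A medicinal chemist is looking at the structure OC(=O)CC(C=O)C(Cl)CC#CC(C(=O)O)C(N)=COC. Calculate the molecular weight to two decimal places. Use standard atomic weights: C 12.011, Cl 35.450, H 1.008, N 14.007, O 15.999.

317.72 g/mol

First, the molecular formula is C13H16ClNO6 (counting implicit H from valence).
  C: 13 × 12.011 = 156.143
  Cl: 1 × 35.450 = 35.450
  H: 16 × 1.008 = 16.128
  N: 1 × 14.007 = 14.007
  O: 6 × 15.999 = 95.994
Sum: 13×12.011 + 1×35.450 + 16×1.008 + 1×14.007 + 6×15.999 = 317.722 → 317.72 g/mol.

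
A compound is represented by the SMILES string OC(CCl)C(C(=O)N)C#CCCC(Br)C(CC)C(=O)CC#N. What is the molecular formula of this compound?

Walk through each heavy atom and fill implicit hydrogens from standard valence (C 4, N 3, O 2, S 2, halogen 1):
  atom 1: O, bond orders sum to 1 (valence 2) → 1 H
  atom 2: C, bond orders sum to 3 (valence 4) → 1 H
  atom 3: C, bond orders sum to 2 (valence 4) → 2 H
  atom 4: Cl (halogen, monovalent) → 0 H
  atom 5: C, bond orders sum to 3 (valence 4) → 1 H
  atom 6: C, bond orders sum to 4 (valence 4) → 0 H
  atom 7: O, bond orders sum to 2 (valence 2) → 0 H
  atom 8: N, bond orders sum to 1 (valence 3) → 2 H
  atom 9: C, bond orders sum to 4 (valence 4) → 0 H
  atom 10: C, bond orders sum to 4 (valence 4) → 0 H
  atom 11: C, bond orders sum to 2 (valence 4) → 2 H
  atom 12: C, bond orders sum to 2 (valence 4) → 2 H
  atom 13: C, bond orders sum to 3 (valence 4) → 1 H
  atom 14: Br (halogen, monovalent) → 0 H
  atom 15: C, bond orders sum to 3 (valence 4) → 1 H
  atom 16: C, bond orders sum to 2 (valence 4) → 2 H
  atom 17: C, bond orders sum to 1 (valence 4) → 3 H
  atom 18: C, bond orders sum to 4 (valence 4) → 0 H
  atom 19: O, bond orders sum to 2 (valence 2) → 0 H
  atom 20: C, bond orders sum to 2 (valence 4) → 2 H
  atom 21: C, bond orders sum to 4 (valence 4) → 0 H
  atom 22: N, bond orders sum to 3 (valence 3) → 0 H
Totals → C:15, H:20, Br:1, Cl:1, N:2, O:3.

C15H20BrClN2O3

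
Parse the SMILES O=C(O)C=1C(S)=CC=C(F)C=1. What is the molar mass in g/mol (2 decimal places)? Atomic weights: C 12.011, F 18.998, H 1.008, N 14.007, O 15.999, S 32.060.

172.17 g/mol

First, the molecular formula is C7H5FO2S (counting implicit H from valence).
  C: 7 × 12.011 = 84.077
  F: 1 × 18.998 = 18.998
  H: 5 × 1.008 = 5.040
  O: 2 × 15.999 = 31.998
  S: 1 × 32.060 = 32.060
Sum: 7×12.011 + 1×18.998 + 5×1.008 + 2×15.999 + 1×32.060 = 172.173 → 172.17 g/mol.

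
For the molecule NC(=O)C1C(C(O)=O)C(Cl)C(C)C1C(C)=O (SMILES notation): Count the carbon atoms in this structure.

10

Count every carbon token in the SMILES (each C, including those in ring-closure positions and inside branches).
Carbon count: 10.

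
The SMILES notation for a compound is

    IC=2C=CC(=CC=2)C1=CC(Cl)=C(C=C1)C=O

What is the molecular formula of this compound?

Walk through each heavy atom and fill implicit hydrogens from standard valence (C 4, N 3, O 2, S 2, halogen 1):
  atom 1: I (halogen, monovalent) → 0 H
  atom 2: C, bond orders sum to 4 (valence 4) → 0 H
  atom 3: C, bond orders sum to 3 (valence 4) → 1 H
  atom 4: C, bond orders sum to 3 (valence 4) → 1 H
  atom 5: C, bond orders sum to 4 (valence 4) → 0 H
  atom 6: C, bond orders sum to 3 (valence 4) → 1 H
  atom 7: C, bond orders sum to 3 (valence 4) → 1 H
  atom 8: C, bond orders sum to 4 (valence 4) → 0 H
  atom 9: C, bond orders sum to 3 (valence 4) → 1 H
  atom 10: C, bond orders sum to 4 (valence 4) → 0 H
  atom 11: Cl (halogen, monovalent) → 0 H
  atom 12: C, bond orders sum to 4 (valence 4) → 0 H
  atom 13: C, bond orders sum to 3 (valence 4) → 1 H
  atom 14: C, bond orders sum to 3 (valence 4) → 1 H
  atom 15: C, bond orders sum to 3 (valence 4) → 1 H
  atom 16: O, bond orders sum to 2 (valence 2) → 0 H
Totals → C:13, H:8, Cl:1, I:1, O:1.
In Hill order: C13H8ClIO.

C13H8ClIO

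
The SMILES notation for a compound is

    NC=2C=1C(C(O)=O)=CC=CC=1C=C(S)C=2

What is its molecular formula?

Walk through each heavy atom and fill implicit hydrogens from standard valence (C 4, N 3, O 2, S 2, halogen 1):
  atom 1: N, bond orders sum to 1 (valence 3) → 2 H
  atom 2: C, bond orders sum to 4 (valence 4) → 0 H
  atom 3: C, bond orders sum to 4 (valence 4) → 0 H
  atom 4: C, bond orders sum to 4 (valence 4) → 0 H
  atom 5: C, bond orders sum to 4 (valence 4) → 0 H
  atom 6: O, bond orders sum to 1 (valence 2) → 1 H
  atom 7: O, bond orders sum to 2 (valence 2) → 0 H
  atom 8: C, bond orders sum to 3 (valence 4) → 1 H
  atom 9: C, bond orders sum to 3 (valence 4) → 1 H
  atom 10: C, bond orders sum to 3 (valence 4) → 1 H
  atom 11: C, bond orders sum to 4 (valence 4) → 0 H
  atom 12: C, bond orders sum to 3 (valence 4) → 1 H
  atom 13: C, bond orders sum to 4 (valence 4) → 0 H
  atom 14: S, bond orders sum to 1 (valence 2) → 1 H
  atom 15: C, bond orders sum to 3 (valence 4) → 1 H
Totals → C:11, H:9, N:1, O:2, S:1.

C11H9NO2S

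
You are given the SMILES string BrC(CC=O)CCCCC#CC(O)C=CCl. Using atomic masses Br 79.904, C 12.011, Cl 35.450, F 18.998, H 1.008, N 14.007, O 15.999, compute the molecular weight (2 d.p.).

First, the molecular formula is C12H16BrClO2 (counting implicit H from valence).
  Br: 1 × 79.904 = 79.904
  C: 12 × 12.011 = 144.132
  Cl: 1 × 35.450 = 35.450
  H: 16 × 1.008 = 16.128
  O: 2 × 15.999 = 31.998
Sum: 1×79.904 + 12×12.011 + 1×35.450 + 16×1.008 + 2×15.999 = 307.612 → 307.61 g/mol.

307.61 g/mol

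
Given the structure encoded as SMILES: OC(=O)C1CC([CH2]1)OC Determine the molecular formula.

Walk through each heavy atom and fill implicit hydrogens from standard valence (C 4, N 3, O 2, S 2, halogen 1):
  atom 1: O, bond orders sum to 1 (valence 2) → 1 H
  atom 2: C, bond orders sum to 4 (valence 4) → 0 H
  atom 3: O, bond orders sum to 2 (valence 2) → 0 H
  atom 4: C, bond orders sum to 3 (valence 4) → 1 H
  atom 5: C, bond orders sum to 2 (valence 4) → 2 H
  atom 6: C, bond orders sum to 3 (valence 4) → 1 H
  atom 7: C with explicit H count 2
  atom 8: O, bond orders sum to 2 (valence 2) → 0 H
  atom 9: C, bond orders sum to 1 (valence 4) → 3 H
Totals → C:6, H:10, O:3.
In Hill order: C6H10O3.

C6H10O3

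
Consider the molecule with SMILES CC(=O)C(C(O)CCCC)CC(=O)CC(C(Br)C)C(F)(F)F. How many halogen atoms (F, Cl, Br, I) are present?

4

Halogen atoms appear at heavy-atom positions 17, 20, 21, 22 (1×Br, 3×F).
Other groups present: 1 hydroxyl, 2 ketone.
Halogen count: 4.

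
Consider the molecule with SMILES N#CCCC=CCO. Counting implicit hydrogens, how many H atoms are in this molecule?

9

Walk through each heavy atom and fill implicit hydrogens from standard valence (C 4, N 3, O 2, S 2, halogen 1):
  atom 1: N, bond orders sum to 3 (valence 3) → 0 H
  atom 2: C, bond orders sum to 4 (valence 4) → 0 H
  atom 3: C, bond orders sum to 2 (valence 4) → 2 H
  atom 4: C, bond orders sum to 2 (valence 4) → 2 H
  atom 5: C, bond orders sum to 3 (valence 4) → 1 H
  atom 6: C, bond orders sum to 3 (valence 4) → 1 H
  atom 7: C, bond orders sum to 2 (valence 4) → 2 H
  atom 8: O, bond orders sum to 1 (valence 2) → 1 H
Total hydrogens: 9.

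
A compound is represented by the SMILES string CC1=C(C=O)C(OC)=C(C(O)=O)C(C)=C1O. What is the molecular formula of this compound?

C11H12O5

Walk through each heavy atom and fill implicit hydrogens from standard valence (C 4, N 3, O 2, S 2, halogen 1):
  atom 1: C, bond orders sum to 1 (valence 4) → 3 H
  atom 2: C, bond orders sum to 4 (valence 4) → 0 H
  atom 3: C, bond orders sum to 4 (valence 4) → 0 H
  atom 4: C, bond orders sum to 3 (valence 4) → 1 H
  atom 5: O, bond orders sum to 2 (valence 2) → 0 H
  atom 6: C, bond orders sum to 4 (valence 4) → 0 H
  atom 7: O, bond orders sum to 2 (valence 2) → 0 H
  atom 8: C, bond orders sum to 1 (valence 4) → 3 H
  atom 9: C, bond orders sum to 4 (valence 4) → 0 H
  atom 10: C, bond orders sum to 4 (valence 4) → 0 H
  atom 11: O, bond orders sum to 1 (valence 2) → 1 H
  atom 12: O, bond orders sum to 2 (valence 2) → 0 H
  atom 13: C, bond orders sum to 4 (valence 4) → 0 H
  atom 14: C, bond orders sum to 1 (valence 4) → 3 H
  atom 15: C, bond orders sum to 4 (valence 4) → 0 H
  atom 16: O, bond orders sum to 1 (valence 2) → 1 H
Totals → C:11, H:12, O:5.
In Hill order: C11H12O5.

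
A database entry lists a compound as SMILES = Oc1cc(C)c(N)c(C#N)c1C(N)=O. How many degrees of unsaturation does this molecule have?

7

Molecular formula: C9H9N3O2.
DoU = (2C + 2 + N − H − X) / 2, where X is the halogen count and O/S are ignored.
    = (2·9 + 2 + 3 − 9 − 0) / 2 = 14 / 2 = 7.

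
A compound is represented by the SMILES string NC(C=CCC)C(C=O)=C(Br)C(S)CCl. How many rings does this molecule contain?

In SMILES, each pair of matching ring-closure digits denotes one ring-closing bond; the number of such bonds equals the number of independent rings.
Ring-closure bonds here: 0.

0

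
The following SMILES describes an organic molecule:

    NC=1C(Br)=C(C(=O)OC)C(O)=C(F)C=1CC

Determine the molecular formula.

C10H11BrFNO3

Walk through each heavy atom and fill implicit hydrogens from standard valence (C 4, N 3, O 2, S 2, halogen 1):
  atom 1: N, bond orders sum to 1 (valence 3) → 2 H
  atom 2: C, bond orders sum to 4 (valence 4) → 0 H
  atom 3: C, bond orders sum to 4 (valence 4) → 0 H
  atom 4: Br (halogen, monovalent) → 0 H
  atom 5: C, bond orders sum to 4 (valence 4) → 0 H
  atom 6: C, bond orders sum to 4 (valence 4) → 0 H
  atom 7: O, bond orders sum to 2 (valence 2) → 0 H
  atom 8: O, bond orders sum to 2 (valence 2) → 0 H
  atom 9: C, bond orders sum to 1 (valence 4) → 3 H
  atom 10: C, bond orders sum to 4 (valence 4) → 0 H
  atom 11: O, bond orders sum to 1 (valence 2) → 1 H
  atom 12: C, bond orders sum to 4 (valence 4) → 0 H
  atom 13: F (halogen, monovalent) → 0 H
  atom 14: C, bond orders sum to 4 (valence 4) → 0 H
  atom 15: C, bond orders sum to 2 (valence 4) → 2 H
  atom 16: C, bond orders sum to 1 (valence 4) → 3 H
Totals → C:10, H:11, Br:1, F:1, N:1, O:3.
In Hill order: C10H11BrFNO3.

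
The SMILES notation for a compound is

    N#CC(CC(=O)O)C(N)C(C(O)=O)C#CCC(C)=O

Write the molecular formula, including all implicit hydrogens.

Walk through each heavy atom and fill implicit hydrogens from standard valence (C 4, N 3, O 2, S 2, halogen 1):
  atom 1: N, bond orders sum to 3 (valence 3) → 0 H
  atom 2: C, bond orders sum to 4 (valence 4) → 0 H
  atom 3: C, bond orders sum to 3 (valence 4) → 1 H
  atom 4: C, bond orders sum to 2 (valence 4) → 2 H
  atom 5: C, bond orders sum to 4 (valence 4) → 0 H
  atom 6: O, bond orders sum to 2 (valence 2) → 0 H
  atom 7: O, bond orders sum to 1 (valence 2) → 1 H
  atom 8: C, bond orders sum to 3 (valence 4) → 1 H
  atom 9: N, bond orders sum to 1 (valence 3) → 2 H
  atom 10: C, bond orders sum to 3 (valence 4) → 1 H
  atom 11: C, bond orders sum to 4 (valence 4) → 0 H
  atom 12: O, bond orders sum to 1 (valence 2) → 1 H
  atom 13: O, bond orders sum to 2 (valence 2) → 0 H
  atom 14: C, bond orders sum to 4 (valence 4) → 0 H
  atom 15: C, bond orders sum to 4 (valence 4) → 0 H
  atom 16: C, bond orders sum to 2 (valence 4) → 2 H
  atom 17: C, bond orders sum to 4 (valence 4) → 0 H
  atom 18: C, bond orders sum to 1 (valence 4) → 3 H
  atom 19: O, bond orders sum to 2 (valence 2) → 0 H
Totals → C:12, H:14, N:2, O:5.
In Hill order: C12H14N2O5.

C12H14N2O5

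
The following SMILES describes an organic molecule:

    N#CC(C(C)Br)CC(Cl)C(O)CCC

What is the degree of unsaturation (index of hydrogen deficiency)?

Degree of unsaturation = (number of rings) + (number of π bonds).
Ring closures in the SMILES: 0.
π bonds: 1 triple bond (each 2 DoU) → 2 DoU from unsaturation.
Total DoU = 0 + 2 = 2.

2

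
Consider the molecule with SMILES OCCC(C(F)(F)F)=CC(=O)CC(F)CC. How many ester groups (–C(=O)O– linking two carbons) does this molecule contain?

Scan the SMILES for the ester motif — none present.
Groups that are present: 1 alkene, 1 hydroxyl, 1 ketone.

0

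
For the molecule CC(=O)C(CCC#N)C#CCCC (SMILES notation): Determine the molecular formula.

C11H15NO

Walk through each heavy atom and fill implicit hydrogens from standard valence (C 4, N 3, O 2, S 2, halogen 1):
  atom 1: C, bond orders sum to 1 (valence 4) → 3 H
  atom 2: C, bond orders sum to 4 (valence 4) → 0 H
  atom 3: O, bond orders sum to 2 (valence 2) → 0 H
  atom 4: C, bond orders sum to 3 (valence 4) → 1 H
  atom 5: C, bond orders sum to 2 (valence 4) → 2 H
  atom 6: C, bond orders sum to 2 (valence 4) → 2 H
  atom 7: C, bond orders sum to 4 (valence 4) → 0 H
  atom 8: N, bond orders sum to 3 (valence 3) → 0 H
  atom 9: C, bond orders sum to 4 (valence 4) → 0 H
  atom 10: C, bond orders sum to 4 (valence 4) → 0 H
  atom 11: C, bond orders sum to 2 (valence 4) → 2 H
  atom 12: C, bond orders sum to 2 (valence 4) → 2 H
  atom 13: C, bond orders sum to 1 (valence 4) → 3 H
Totals → C:11, H:15, N:1, O:1.
In Hill order: C11H15NO.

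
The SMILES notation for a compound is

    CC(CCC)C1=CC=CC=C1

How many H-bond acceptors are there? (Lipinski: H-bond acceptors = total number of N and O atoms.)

N atoms: 0; O atoms: 0.
Lipinski HBA = 0 + 0 = 0.

0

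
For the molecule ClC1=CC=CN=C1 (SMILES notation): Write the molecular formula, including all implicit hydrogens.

C5H4ClN

Walk through each heavy atom and fill implicit hydrogens from standard valence (C 4, N 3, O 2, S 2, halogen 1):
  atom 1: Cl (halogen, monovalent) → 0 H
  atom 2: C, bond orders sum to 4 (valence 4) → 0 H
  atom 3: C, bond orders sum to 3 (valence 4) → 1 H
  atom 4: C, bond orders sum to 3 (valence 4) → 1 H
  atom 5: C, bond orders sum to 3 (valence 4) → 1 H
  atom 6: N, bond orders sum to 3 (valence 3) → 0 H
  atom 7: C, bond orders sum to 3 (valence 4) → 1 H
Totals → C:5, H:4, Cl:1, N:1.
In Hill order: C5H4ClN.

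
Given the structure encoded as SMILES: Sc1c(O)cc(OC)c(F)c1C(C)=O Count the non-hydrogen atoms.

14

Every atom symbol written in the SMILES (organic subset) is one heavy atom; implicit H are not written.
Heavy atoms by element → C:9, F:1, O:3, S:1.
Total: 14.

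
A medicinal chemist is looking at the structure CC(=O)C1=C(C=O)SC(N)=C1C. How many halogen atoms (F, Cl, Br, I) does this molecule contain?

Scan the SMILES for the halogen motif — none present.
Groups that are present: 1 aldehyde, 1 ketone, 1 primary amine.

0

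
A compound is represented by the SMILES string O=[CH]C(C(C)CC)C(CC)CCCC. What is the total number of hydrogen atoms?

26

Walk through each heavy atom and fill implicit hydrogens from standard valence (C 4, N 3, O 2, S 2, halogen 1):
  atom 1: O, bond orders sum to 2 (valence 2) → 0 H
  atom 2: C with explicit H count 1
  atom 3: C, bond orders sum to 3 (valence 4) → 1 H
  atom 4: C, bond orders sum to 3 (valence 4) → 1 H
  atom 5: C, bond orders sum to 1 (valence 4) → 3 H
  atom 6: C, bond orders sum to 2 (valence 4) → 2 H
  atom 7: C, bond orders sum to 1 (valence 4) → 3 H
  atom 8: C, bond orders sum to 3 (valence 4) → 1 H
  atom 9: C, bond orders sum to 2 (valence 4) → 2 H
  atom 10: C, bond orders sum to 1 (valence 4) → 3 H
  atom 11: C, bond orders sum to 2 (valence 4) → 2 H
  atom 12: C, bond orders sum to 2 (valence 4) → 2 H
  atom 13: C, bond orders sum to 2 (valence 4) → 2 H
  atom 14: C, bond orders sum to 1 (valence 4) → 3 H
Total hydrogens: 26.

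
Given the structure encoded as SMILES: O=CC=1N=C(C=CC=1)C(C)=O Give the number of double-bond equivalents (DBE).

6

Degree of unsaturation = (number of rings) + (number of π bonds).
Ring closures in the SMILES: 1.
π bonds: 5 double bonds (each 1 DoU) → 5 DoU from unsaturation.
Total DoU = 1 + 5 = 6.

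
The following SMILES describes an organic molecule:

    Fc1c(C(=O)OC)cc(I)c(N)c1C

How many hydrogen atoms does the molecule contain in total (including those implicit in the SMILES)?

9

Walk through each heavy atom and fill implicit hydrogens from standard valence (C 4, N 3, O 2, S 2, halogen 1); for lowercase aromatic atoms, an aromatic c carries 1 H when it has two neighbours and 0 H with three, and aromatic n carries 0 H:
  atom 1: F (halogen, monovalent) → 0 H
  atom 2: aromatic c, 3 neighbours → 0 H
  atom 3: aromatic c, 3 neighbours → 0 H
  atom 4: C, bond orders sum to 4 (valence 4) → 0 H
  atom 5: O, bond orders sum to 2 (valence 2) → 0 H
  atom 6: O, bond orders sum to 2 (valence 2) → 0 H
  atom 7: C, bond orders sum to 1 (valence 4) → 3 H
  atom 8: aromatic c, 2 neighbours → 1 H
  atom 9: aromatic c, 3 neighbours → 0 H
  atom 10: I (halogen, monovalent) → 0 H
  atom 11: aromatic c, 3 neighbours → 0 H
  atom 12: N, bond orders sum to 1 (valence 3) → 2 H
  atom 13: aromatic c, 3 neighbours → 0 H
  atom 14: C, bond orders sum to 1 (valence 4) → 3 H
Total hydrogens: 9.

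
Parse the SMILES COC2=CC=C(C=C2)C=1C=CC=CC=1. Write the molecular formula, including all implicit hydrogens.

Walk through each heavy atom and fill implicit hydrogens from standard valence (C 4, N 3, O 2, S 2, halogen 1):
  atom 1: C, bond orders sum to 1 (valence 4) → 3 H
  atom 2: O, bond orders sum to 2 (valence 2) → 0 H
  atom 3: C, bond orders sum to 4 (valence 4) → 0 H
  atom 4: C, bond orders sum to 3 (valence 4) → 1 H
  atom 5: C, bond orders sum to 3 (valence 4) → 1 H
  atom 6: C, bond orders sum to 4 (valence 4) → 0 H
  atom 7: C, bond orders sum to 3 (valence 4) → 1 H
  atom 8: C, bond orders sum to 3 (valence 4) → 1 H
  atom 9: C, bond orders sum to 4 (valence 4) → 0 H
  atom 10: C, bond orders sum to 3 (valence 4) → 1 H
  atom 11: C, bond orders sum to 3 (valence 4) → 1 H
  atom 12: C, bond orders sum to 3 (valence 4) → 1 H
  atom 13: C, bond orders sum to 3 (valence 4) → 1 H
  atom 14: C, bond orders sum to 3 (valence 4) → 1 H
Totals → C:13, H:12, O:1.

C13H12O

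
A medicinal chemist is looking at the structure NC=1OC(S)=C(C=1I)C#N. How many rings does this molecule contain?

1

In SMILES, each pair of matching ring-closure digits denotes one ring-closing bond; the number of such bonds equals the number of independent rings.
Ring-closure bonds here: 1.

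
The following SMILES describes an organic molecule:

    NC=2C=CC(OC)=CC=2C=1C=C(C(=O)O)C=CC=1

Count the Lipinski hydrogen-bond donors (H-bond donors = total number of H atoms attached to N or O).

3

Donors: find every N or O and count the H atoms it carries.
  atom 1 (N): bond orders sum to 1 → 2 H
  atom 6 (O): bond orders sum to 2 → 0 H
  atom 14 (O): bond orders sum to 2 → 0 H
  atom 15 (O): bond orders sum to 1 → 1 H
Lipinski HBD = 3.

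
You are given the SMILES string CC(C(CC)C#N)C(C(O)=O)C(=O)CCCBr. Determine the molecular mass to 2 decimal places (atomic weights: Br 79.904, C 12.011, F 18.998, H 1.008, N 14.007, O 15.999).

First, the molecular formula is C12H18BrNO3 (counting implicit H from valence).
  Br: 1 × 79.904 = 79.904
  C: 12 × 12.011 = 144.132
  H: 18 × 1.008 = 18.144
  N: 1 × 14.007 = 14.007
  O: 3 × 15.999 = 47.997
Sum: 1×79.904 + 12×12.011 + 18×1.008 + 1×14.007 + 3×15.999 = 304.184 → 304.18 g/mol.

304.18 g/mol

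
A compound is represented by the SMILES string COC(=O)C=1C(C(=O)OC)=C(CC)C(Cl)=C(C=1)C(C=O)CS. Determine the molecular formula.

Walk through each heavy atom and fill implicit hydrogens from standard valence (C 4, N 3, O 2, S 2, halogen 1):
  atom 1: C, bond orders sum to 1 (valence 4) → 3 H
  atom 2: O, bond orders sum to 2 (valence 2) → 0 H
  atom 3: C, bond orders sum to 4 (valence 4) → 0 H
  atom 4: O, bond orders sum to 2 (valence 2) → 0 H
  atom 5: C, bond orders sum to 4 (valence 4) → 0 H
  atom 6: C, bond orders sum to 4 (valence 4) → 0 H
  atom 7: C, bond orders sum to 4 (valence 4) → 0 H
  atom 8: O, bond orders sum to 2 (valence 2) → 0 H
  atom 9: O, bond orders sum to 2 (valence 2) → 0 H
  atom 10: C, bond orders sum to 1 (valence 4) → 3 H
  atom 11: C, bond orders sum to 4 (valence 4) → 0 H
  atom 12: C, bond orders sum to 2 (valence 4) → 2 H
  atom 13: C, bond orders sum to 1 (valence 4) → 3 H
  atom 14: C, bond orders sum to 4 (valence 4) → 0 H
  atom 15: Cl (halogen, monovalent) → 0 H
  atom 16: C, bond orders sum to 4 (valence 4) → 0 H
  atom 17: C, bond orders sum to 3 (valence 4) → 1 H
  atom 18: C, bond orders sum to 3 (valence 4) → 1 H
  atom 19: C, bond orders sum to 3 (valence 4) → 1 H
  atom 20: O, bond orders sum to 2 (valence 2) → 0 H
  atom 21: C, bond orders sum to 2 (valence 4) → 2 H
  atom 22: S, bond orders sum to 1 (valence 2) → 1 H
Totals → C:15, H:17, Cl:1, O:5, S:1.
In Hill order: C15H17ClO5S.

C15H17ClO5S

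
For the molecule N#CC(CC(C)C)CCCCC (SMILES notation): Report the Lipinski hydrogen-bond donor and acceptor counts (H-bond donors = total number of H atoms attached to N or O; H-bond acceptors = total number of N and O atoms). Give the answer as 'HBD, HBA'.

0, 1

Donors: find every N or O and count the H atoms it carries.
  atom 1 (N): bond orders sum to 3 → 0 H
Lipinski HBD = 0.
Acceptors: N atoms = 1, O atoms = 0 → HBA = 1.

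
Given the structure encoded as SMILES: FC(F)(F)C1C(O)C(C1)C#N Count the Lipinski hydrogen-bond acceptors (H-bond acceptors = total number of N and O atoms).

2

N atoms: 1; O atoms: 1.
Lipinski HBA = 1 + 1 = 2.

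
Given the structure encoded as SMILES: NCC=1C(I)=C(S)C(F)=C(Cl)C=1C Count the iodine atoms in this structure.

Scan the SMILES for I atoms (remember two-letter symbols like Cl and Br are single atoms).
Iodine count: 1.

1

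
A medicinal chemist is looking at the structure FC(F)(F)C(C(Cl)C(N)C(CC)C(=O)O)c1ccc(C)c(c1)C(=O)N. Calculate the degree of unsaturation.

6

Molecular formula: C16H20ClF3N2O3.
DoU = (2C + 2 + N − H − X) / 2, where X is the halogen count and O/S are ignored.
    = (2·16 + 2 + 2 − 20 − 4) / 2 = 12 / 2 = 6.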